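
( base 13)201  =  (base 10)339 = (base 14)1A3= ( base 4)11103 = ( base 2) 101010011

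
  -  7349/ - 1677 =4 + 641/1677 = 4.38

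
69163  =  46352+22811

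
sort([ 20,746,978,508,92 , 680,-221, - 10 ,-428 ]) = [ - 428,-221, - 10,20,  92, 508, 680,746,978]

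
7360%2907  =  1546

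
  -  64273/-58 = 64273/58 = 1108.16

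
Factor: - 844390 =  - 2^1*5^1*17^1*4967^1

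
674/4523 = 674/4523 = 0.15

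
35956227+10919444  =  46875671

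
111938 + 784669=896607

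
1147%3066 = 1147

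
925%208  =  93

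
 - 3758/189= - 20+ 22/189 = - 19.88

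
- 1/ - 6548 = 1/6548 = 0.00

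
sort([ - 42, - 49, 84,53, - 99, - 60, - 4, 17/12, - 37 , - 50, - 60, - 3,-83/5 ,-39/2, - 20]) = [ - 99, - 60,- 60 , - 50,- 49, - 42,  -  37, - 20, - 39/2, - 83/5, - 4,  -  3, 17/12, 53, 84] 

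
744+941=1685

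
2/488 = 1/244 = 0.00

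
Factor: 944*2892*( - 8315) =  - 22700349120=- 2^6*3^1*5^1*59^1*241^1*1663^1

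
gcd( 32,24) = 8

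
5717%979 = 822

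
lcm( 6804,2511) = 210924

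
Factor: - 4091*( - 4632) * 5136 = 2^7*3^2 * 107^1*193^1 * 4091^1 = 97324693632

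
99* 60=5940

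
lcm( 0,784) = 0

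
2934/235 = 12  +  114/235 = 12.49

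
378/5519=378/5519=0.07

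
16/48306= 8/24153  =  0.00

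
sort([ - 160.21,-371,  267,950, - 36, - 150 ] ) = [-371,-160.21,  -  150,-36,267, 950 ] 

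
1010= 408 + 602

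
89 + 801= 890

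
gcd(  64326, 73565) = 1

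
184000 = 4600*40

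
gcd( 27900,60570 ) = 90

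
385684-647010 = -261326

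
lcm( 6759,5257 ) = 47313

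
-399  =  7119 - 7518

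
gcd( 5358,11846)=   2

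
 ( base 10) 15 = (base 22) F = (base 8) 17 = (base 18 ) f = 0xF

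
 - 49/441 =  - 1/9 = - 0.11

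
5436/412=13 + 20/103  =  13.19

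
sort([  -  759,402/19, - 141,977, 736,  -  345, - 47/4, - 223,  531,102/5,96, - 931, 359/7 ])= [ - 931,- 759, - 345, -223, - 141,- 47/4, 102/5,402/19,359/7, 96, 531,736,977 ]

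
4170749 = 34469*121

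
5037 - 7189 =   -  2152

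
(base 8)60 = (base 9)53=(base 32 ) 1G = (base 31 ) 1H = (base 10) 48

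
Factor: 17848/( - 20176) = -23/26 = -  2^(-1)*13^(-1 )*23^1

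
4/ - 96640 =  - 1+24159/24160 = -0.00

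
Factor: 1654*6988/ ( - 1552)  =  -1444769/194 =- 2^( - 1 )*97^( - 1)*827^1*1747^1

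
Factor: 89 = 89^1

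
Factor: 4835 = 5^1*967^1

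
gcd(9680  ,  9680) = 9680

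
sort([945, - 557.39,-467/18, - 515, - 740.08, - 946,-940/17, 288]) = [ - 946, - 740.08 , - 557.39, - 515, - 940/17 , - 467/18, 288,945]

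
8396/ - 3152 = -3 + 265/788 = -2.66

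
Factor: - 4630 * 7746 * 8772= -2^4*3^2*5^1 * 17^1 * 43^1*463^1*1291^1 = - 314598832560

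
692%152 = 84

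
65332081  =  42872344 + 22459737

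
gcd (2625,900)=75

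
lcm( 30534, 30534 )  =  30534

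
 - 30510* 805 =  - 24560550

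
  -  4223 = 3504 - 7727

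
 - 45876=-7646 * 6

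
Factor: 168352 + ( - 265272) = - 2^3* 5^1 * 2423^1 = - 96920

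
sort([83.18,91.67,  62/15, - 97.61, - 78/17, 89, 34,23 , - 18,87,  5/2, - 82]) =[ - 97.61,-82, - 18  , - 78/17, 5/2,  62/15,23,  34,83.18,87, 89, 91.67 ]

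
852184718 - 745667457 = 106517261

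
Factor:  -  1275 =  - 3^1*5^2 * 17^1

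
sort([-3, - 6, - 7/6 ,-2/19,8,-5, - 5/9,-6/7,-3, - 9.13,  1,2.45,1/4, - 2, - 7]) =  [ - 9.13,-7, - 6, - 5, - 3, - 3,- 2, - 7/6, - 6/7,-5/9, - 2/19,1/4,1,2.45, 8 ]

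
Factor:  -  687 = -3^1*229^1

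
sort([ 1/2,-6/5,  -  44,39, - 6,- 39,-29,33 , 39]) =[-44,  -  39, - 29,-6, - 6/5,1/2, 33,39,39 ] 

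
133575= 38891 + 94684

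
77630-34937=42693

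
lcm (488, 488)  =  488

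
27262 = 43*634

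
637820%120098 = 37330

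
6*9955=59730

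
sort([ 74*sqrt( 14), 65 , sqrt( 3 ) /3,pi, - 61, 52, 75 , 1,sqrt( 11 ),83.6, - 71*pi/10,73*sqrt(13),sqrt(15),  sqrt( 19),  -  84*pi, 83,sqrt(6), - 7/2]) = [ - 84*pi, - 61,-71  *  pi/10,- 7/2, sqrt( 3 ) /3, 1 , sqrt( 6) , pi,sqrt( 11 ) , sqrt( 15 ) , sqrt( 19 ),52,  65,75, 83,83.6,  73 * sqrt( 13), 74*sqrt( 14)]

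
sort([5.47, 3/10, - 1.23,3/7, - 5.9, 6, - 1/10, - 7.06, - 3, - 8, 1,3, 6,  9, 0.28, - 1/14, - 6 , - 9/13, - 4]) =[ - 8  , - 7.06, - 6 , - 5.9,  -  4, - 3, - 1.23, - 9/13 , - 1/10,  -  1/14, 0.28 , 3/10  ,  3/7, 1 , 3,  5.47,6, 6, 9]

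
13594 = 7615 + 5979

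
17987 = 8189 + 9798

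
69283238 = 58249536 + 11033702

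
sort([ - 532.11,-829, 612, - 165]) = [ - 829, - 532.11, - 165, 612] 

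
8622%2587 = 861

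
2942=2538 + 404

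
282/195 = 1+29/65=1.45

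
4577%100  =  77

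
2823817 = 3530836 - 707019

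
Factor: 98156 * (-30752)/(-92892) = 2^5 * 3^( - 1)*31^2*53^1*463^1 * 7741^( - 1) = 754623328/23223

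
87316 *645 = 56318820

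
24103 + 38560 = 62663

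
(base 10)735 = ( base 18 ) 24f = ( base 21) 1E0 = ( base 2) 1011011111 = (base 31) nm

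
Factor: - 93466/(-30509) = 2^1 * 17^1*2749^1 * 30509^ ( - 1)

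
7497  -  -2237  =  9734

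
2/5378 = 1/2689 = 0.00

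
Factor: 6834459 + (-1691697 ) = 5142762= 2^1*3^2*285709^1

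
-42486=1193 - 43679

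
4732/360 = 1183/90 = 13.14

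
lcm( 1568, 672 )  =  4704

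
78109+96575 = 174684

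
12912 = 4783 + 8129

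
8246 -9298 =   -  1052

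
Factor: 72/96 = 2^(-2)* 3^1=3/4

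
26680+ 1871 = 28551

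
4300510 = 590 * 7289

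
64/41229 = 64/41229 = 0.00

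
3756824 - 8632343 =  - 4875519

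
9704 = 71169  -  61465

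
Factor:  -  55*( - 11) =605 = 5^1*11^2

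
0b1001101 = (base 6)205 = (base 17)49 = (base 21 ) 3e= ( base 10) 77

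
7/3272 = 7/3272= 0.00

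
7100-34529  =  -27429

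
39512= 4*9878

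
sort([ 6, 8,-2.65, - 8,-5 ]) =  [ - 8, - 5, - 2.65,6, 8] 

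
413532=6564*63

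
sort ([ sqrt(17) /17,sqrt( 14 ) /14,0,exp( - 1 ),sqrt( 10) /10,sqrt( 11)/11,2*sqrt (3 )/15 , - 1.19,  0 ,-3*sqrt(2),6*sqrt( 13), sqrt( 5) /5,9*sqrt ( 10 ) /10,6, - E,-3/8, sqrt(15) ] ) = [  -  3*sqrt(2), - E, - 1.19, - 3/8,0,0, 2*sqrt( 3)/15,sqrt( 17)/17,sqrt(14 )/14,  sqrt(11 ) /11,sqrt( 10 ) /10,exp( - 1),sqrt(5)/5, 9 * sqrt(10)/10,sqrt( 15),6,6*sqrt( 13)] 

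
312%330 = 312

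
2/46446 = 1/23223 = 0.00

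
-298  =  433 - 731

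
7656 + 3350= 11006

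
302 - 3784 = -3482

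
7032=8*879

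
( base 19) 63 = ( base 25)4H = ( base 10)117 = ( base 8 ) 165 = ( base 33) 3i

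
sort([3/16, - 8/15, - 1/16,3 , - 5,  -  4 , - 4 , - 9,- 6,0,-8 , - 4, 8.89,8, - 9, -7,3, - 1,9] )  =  [ - 9, -9, - 8, - 7,-6, - 5, - 4,  -  4,-4, - 1, - 8/15,-1/16, 0, 3/16, 3,3, 8  ,  8.89,9]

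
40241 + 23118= 63359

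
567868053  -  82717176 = 485150877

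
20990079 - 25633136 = - 4643057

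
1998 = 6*333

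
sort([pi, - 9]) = [ - 9, pi ] 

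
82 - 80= 2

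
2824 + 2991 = 5815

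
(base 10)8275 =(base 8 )20123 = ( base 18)179D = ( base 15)26BA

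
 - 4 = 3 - 7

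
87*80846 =7033602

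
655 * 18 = 11790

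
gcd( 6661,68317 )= 1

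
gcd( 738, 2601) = 9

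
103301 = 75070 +28231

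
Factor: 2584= 2^3 * 17^1*19^1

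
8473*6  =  50838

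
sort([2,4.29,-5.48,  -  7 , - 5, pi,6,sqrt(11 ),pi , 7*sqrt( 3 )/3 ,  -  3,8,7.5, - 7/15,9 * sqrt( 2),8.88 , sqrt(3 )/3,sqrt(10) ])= [ - 7,-5.48,  -  5 ,-3, - 7/15,  sqrt( 3)/3,2,pi,pi,sqrt (10 ), sqrt(11),7 * sqrt(3) /3,4.29, 6 , 7.5,8,8.88, 9*sqrt(2) ] 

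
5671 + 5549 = 11220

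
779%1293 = 779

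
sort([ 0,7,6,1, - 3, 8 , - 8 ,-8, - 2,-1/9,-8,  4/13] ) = [ - 8,-8,-8,-3, - 2 ,-1/9,  0,4/13, 1, 6, 7, 8]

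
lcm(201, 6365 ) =19095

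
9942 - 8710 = 1232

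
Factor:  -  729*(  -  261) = 190269 = 3^8*29^1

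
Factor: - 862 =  - 2^1*431^1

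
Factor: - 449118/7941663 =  - 2^1*3^1*691^( - 1) * 1277^( - 1 )*8317^1 =- 49902/882407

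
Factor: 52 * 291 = 15132 =2^2 * 3^1 * 13^1*97^1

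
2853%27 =18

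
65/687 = 65/687= 0.09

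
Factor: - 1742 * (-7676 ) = 2^3*13^1 * 19^1*67^1*101^1 = 13371592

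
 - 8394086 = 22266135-30660221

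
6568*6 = 39408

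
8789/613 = 8789/613 = 14.34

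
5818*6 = 34908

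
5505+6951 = 12456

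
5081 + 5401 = 10482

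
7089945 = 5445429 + 1644516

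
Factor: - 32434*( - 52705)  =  2^1*5^1*83^1*127^1*16217^1=1709433970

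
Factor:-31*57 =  -1767 = -3^1*19^1*31^1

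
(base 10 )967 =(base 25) 1dh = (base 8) 1707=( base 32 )u7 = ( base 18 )2HD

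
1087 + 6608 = 7695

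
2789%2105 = 684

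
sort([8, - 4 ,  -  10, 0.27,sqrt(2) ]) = [  -  10, - 4, 0.27, sqrt(2), 8] 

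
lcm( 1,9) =9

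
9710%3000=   710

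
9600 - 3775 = 5825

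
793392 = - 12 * (-66116)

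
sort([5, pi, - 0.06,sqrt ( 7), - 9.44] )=[ - 9.44, - 0.06,sqrt(7 ),pi,5]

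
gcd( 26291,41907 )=61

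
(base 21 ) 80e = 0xdd6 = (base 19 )9f8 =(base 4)313112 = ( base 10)3542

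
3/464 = 3/464 =0.01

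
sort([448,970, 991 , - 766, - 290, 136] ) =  [ - 766,-290, 136,448,970,991]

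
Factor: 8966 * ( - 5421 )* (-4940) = 2^3*3^1*5^1*13^2* 19^1 * 139^1*4483^1 = 240107148840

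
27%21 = 6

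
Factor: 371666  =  2^1*185833^1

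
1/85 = 1/85= 0.01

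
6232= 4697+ 1535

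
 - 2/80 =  - 1/40 = - 0.03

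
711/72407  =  711/72407 = 0.01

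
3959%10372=3959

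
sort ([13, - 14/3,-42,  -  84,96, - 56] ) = [ - 84,-56, - 42, - 14/3,13, 96]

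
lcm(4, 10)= 20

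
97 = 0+97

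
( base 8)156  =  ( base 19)5f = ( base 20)5A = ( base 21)55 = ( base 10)110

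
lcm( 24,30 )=120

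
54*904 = 48816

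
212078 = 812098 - 600020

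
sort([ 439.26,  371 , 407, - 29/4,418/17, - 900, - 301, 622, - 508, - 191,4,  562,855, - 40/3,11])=[ - 900, - 508,-301, - 191, - 40/3, -29/4,4 , 11, 418/17,371,  407, 439.26,562,  622,855]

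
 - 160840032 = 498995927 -659835959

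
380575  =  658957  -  278382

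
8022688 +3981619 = 12004307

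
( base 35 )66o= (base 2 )1110110100000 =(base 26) B5I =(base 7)31053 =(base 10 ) 7584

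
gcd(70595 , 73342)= 1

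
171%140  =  31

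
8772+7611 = 16383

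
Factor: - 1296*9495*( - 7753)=95404696560= 2^4*3^6*5^1*211^1*7753^1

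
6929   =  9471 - 2542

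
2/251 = 2/251 = 0.01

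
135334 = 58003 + 77331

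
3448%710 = 608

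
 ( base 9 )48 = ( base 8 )54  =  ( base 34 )1a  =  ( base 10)44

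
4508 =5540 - 1032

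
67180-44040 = 23140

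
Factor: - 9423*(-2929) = 3^3*29^1*101^1*349^1= 27599967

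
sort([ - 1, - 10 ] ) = [ - 10, - 1 ] 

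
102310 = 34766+67544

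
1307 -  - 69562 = 70869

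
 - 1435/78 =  - 1435/78=   - 18.40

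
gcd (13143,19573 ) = 1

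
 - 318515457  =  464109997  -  782625454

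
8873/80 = 110 +73/80  =  110.91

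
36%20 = 16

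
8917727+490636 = 9408363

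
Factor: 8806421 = 13^2*107^1 *487^1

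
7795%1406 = 765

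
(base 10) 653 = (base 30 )LN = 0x28D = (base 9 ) 805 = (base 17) 247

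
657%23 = 13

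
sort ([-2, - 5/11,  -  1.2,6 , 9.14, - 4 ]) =[-4 ,-2 , - 1.2, - 5/11,  6,  9.14] 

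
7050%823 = 466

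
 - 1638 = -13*126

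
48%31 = 17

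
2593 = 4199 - 1606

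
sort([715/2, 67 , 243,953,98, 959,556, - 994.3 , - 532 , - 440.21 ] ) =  [ - 994.3,- 532, - 440.21,67,98,243,715/2,556,953, 959] 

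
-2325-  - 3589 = 1264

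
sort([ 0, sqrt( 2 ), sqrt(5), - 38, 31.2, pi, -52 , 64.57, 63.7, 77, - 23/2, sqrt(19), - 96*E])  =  [ - 96*E, - 52, - 38 ,-23/2, 0, sqrt(  2),sqrt( 5 ),  pi , sqrt ( 19 ), 31.2, 63.7,64.57, 77 ]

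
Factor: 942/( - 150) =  - 5^ ( - 2 )* 157^1 = -157/25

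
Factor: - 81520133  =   - 499^1 * 163367^1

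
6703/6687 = 6703/6687 = 1.00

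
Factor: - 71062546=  - 2^1*19^1*1870067^1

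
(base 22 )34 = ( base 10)70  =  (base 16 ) 46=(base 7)130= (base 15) 4A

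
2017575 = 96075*21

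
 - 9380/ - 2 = 4690/1 = 4690.00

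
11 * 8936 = 98296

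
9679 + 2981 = 12660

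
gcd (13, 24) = 1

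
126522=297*426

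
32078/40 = 801+19/20 = 801.95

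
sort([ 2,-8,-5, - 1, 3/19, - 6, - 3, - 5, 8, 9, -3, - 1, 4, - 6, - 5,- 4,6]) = [ - 8, - 6, - 6, - 5, - 5, - 5, - 4,-3 ,- 3, - 1 ,  -  1, 3/19,2,4, 6 , 8 , 9 ] 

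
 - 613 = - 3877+3264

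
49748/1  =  49748 = 49748.00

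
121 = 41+80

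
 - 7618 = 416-8034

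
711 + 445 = 1156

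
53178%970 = 798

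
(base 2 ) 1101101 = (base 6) 301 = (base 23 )4H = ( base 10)109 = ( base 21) 54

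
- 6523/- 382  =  17 + 29/382 = 17.08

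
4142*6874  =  28472108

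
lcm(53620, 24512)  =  857920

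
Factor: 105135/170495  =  3^1 * 13^(-1)* 61^(- 1) * 163^1 = 489/793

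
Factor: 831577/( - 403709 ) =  - 29^(  -  1) * 43^1*83^1*233^1*13921^( - 1 ) 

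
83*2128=176624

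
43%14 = 1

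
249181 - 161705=87476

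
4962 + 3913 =8875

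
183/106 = 183/106= 1.73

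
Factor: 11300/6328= 2^( - 1 )*5^2*7^ ( -1)  =  25/14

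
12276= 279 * 44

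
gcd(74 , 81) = 1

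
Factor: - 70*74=-2^2*5^1*7^1*37^1 = -5180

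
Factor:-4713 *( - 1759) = 8290167 = 3^1*1571^1*1759^1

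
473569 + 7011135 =7484704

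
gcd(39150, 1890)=270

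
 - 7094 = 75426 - 82520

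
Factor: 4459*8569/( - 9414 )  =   - 38209171/9414 = -2^( - 1)*3^(-2)*7^3*11^1*13^1 * 19^1*41^1*523^( - 1) 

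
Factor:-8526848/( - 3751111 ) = 2^10*7^(-1)*11^1*13^( - 1 )*757^1*41221^ (-1 ) 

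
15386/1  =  15386 = 15386.00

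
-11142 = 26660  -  37802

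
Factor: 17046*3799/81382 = 3^2*7^(  -  1)*29^1*131^1*947^1*5813^(  -  1 ) = 32378877/40691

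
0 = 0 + 0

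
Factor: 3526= 2^1*41^1 * 43^1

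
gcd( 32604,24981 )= 33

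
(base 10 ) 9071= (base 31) 9dj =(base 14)343D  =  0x236f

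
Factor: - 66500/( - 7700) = 95/11= 5^1*11^( - 1 ) * 19^1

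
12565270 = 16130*779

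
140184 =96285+43899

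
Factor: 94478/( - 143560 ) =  -487/740 =- 2^(  -  2 )*5^( - 1)*37^( - 1) * 487^1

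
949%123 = 88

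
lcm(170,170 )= 170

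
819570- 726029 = 93541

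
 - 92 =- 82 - 10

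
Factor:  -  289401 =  -3^1*7^1 * 13781^1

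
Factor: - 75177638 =- 2^1 * 17^1*53^1*41719^1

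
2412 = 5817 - 3405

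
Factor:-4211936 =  - 2^5*43^1*3061^1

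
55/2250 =11/450 =0.02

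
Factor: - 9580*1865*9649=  - 2^2*5^2 * 373^1 *479^1*9649^1 = -172395788300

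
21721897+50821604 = 72543501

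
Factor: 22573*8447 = 8447^1*22573^1 = 190674131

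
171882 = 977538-805656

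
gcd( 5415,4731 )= 57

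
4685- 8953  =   - 4268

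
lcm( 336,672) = 672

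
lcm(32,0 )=0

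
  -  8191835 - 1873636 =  - 10065471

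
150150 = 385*390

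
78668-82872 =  - 4204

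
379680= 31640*12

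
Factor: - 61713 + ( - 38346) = - 3^1*33353^1= - 100059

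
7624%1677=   916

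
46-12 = 34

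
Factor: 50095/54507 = 3^(-1 ) * 5^1*43^1* 233^1*18169^(-1)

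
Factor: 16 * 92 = 1472 = 2^6* 23^1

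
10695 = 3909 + 6786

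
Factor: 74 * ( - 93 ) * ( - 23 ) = 158286 = 2^1*3^1*23^1*31^1 * 37^1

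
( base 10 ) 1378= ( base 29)1IF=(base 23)2DL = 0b10101100010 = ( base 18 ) 44a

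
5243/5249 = 5243/5249 = 1.00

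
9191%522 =317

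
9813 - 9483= 330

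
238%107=24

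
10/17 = 10/17  =  0.59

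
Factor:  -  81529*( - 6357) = 518279853 = 3^1*7^1*13^1*19^1*163^1*613^1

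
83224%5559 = 5398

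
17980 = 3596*5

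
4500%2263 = 2237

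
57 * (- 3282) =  - 187074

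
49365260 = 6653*7420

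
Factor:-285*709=-3^1*5^1 * 19^1*709^1= - 202065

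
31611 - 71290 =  - 39679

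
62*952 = 59024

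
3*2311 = 6933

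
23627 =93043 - 69416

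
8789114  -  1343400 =7445714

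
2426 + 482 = 2908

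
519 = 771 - 252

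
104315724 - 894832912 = - 790517188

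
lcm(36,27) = 108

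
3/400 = 3/400 = 0.01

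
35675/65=7135/13 = 548.85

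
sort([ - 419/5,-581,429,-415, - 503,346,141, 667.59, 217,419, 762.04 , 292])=[-581, - 503, - 415,-419/5, 141, 217,292, 346 , 419,429,667.59, 762.04]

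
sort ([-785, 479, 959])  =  [ - 785, 479, 959]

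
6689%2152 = 233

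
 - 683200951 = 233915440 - 917116391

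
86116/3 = 86116/3 = 28705.33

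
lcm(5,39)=195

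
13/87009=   1/6693 =0.00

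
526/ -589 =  - 526/589 = - 0.89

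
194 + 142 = 336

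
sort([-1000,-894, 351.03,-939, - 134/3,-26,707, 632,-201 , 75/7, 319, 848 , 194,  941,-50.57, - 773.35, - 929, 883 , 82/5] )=[-1000 , - 939,-929, - 894, - 773.35, - 201,- 50.57, - 134/3, - 26,  75/7, 82/5,  194, 319, 351.03, 632,707, 848,  883, 941] 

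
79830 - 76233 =3597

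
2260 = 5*452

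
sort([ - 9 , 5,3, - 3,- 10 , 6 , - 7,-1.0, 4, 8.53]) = [ - 10, - 9, - 7 ,-3, - 1.0,3, 4 , 5,6, 8.53]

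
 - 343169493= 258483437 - 601652930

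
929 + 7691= 8620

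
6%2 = 0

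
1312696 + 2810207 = 4122903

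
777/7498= 777/7498 = 0.10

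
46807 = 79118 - 32311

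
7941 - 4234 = 3707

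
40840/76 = 10210/19 = 537.37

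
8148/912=8 + 71/76 = 8.93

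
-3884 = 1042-4926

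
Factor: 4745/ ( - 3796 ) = -2^( - 2) *5^1 = - 5/4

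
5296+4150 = 9446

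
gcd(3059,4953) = 1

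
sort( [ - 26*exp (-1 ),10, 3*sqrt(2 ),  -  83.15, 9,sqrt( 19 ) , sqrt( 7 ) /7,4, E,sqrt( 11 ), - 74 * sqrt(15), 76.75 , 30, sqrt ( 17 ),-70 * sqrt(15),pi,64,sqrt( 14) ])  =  [-74*sqrt( 15),-70*sqrt( 15), - 83.15, - 26*exp(-1), sqrt( 7) /7, E,pi,sqrt( 11), sqrt(14 ), 4,sqrt( 17),3*sqrt( 2 ),sqrt ( 19),9,10,30,64,76.75 ] 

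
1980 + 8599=10579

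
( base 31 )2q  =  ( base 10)88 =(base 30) 2s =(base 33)2M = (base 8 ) 130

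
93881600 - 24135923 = 69745677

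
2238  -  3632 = -1394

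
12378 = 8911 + 3467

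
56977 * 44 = 2506988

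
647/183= 3 + 98/183  =  3.54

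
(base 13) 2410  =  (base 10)5083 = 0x13DB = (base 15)178d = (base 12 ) 2B37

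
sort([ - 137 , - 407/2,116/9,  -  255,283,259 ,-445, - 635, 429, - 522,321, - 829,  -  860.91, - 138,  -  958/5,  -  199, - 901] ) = [ - 901,  -  860.91 , - 829, - 635,-522, - 445, - 255, - 407/2,  -  199,-958/5,  -  138,-137, 116/9,259,283, 321,429]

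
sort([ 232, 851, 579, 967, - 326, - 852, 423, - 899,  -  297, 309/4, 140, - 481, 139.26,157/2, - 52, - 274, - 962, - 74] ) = [  -  962, - 899, - 852,- 481, - 326, - 297, - 274, - 74, - 52, 309/4,157/2, 139.26, 140,232, 423, 579, 851, 967 ]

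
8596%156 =16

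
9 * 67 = 603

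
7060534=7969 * 886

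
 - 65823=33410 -99233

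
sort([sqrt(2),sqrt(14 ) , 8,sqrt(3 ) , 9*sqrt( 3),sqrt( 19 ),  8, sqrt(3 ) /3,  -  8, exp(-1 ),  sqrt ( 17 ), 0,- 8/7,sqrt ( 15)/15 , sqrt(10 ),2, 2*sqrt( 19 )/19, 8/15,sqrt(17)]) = [ - 8,  -  8/7,0,sqrt( 15 ) /15, exp(-1),  2*sqrt( 19)/19,8/15, sqrt(3) /3,sqrt( 2),sqrt(3 ),2, sqrt(10 ),sqrt(14 ),sqrt(17),sqrt(17), sqrt( 19 ),8,8,9*sqrt( 3)]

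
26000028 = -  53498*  (-486)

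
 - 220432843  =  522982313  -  743415156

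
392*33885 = 13282920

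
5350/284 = 18 + 119/142 = 18.84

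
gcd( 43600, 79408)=16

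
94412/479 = 94412/479= 197.10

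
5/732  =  5/732 = 0.01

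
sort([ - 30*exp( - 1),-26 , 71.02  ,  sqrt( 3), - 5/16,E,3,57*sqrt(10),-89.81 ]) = [ - 89.81, - 26,-30 * exp(-1), - 5/16,sqrt( 3 ),E, 3,71.02, 57*sqrt(10 )]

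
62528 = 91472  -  28944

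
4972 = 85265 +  - 80293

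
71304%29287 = 12730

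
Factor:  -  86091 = -3^1 * 28697^1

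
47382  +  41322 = 88704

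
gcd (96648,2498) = 2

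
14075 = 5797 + 8278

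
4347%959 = 511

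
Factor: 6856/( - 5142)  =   - 2^2 * 3^( - 1) = - 4/3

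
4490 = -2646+7136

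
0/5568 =0 = 0.00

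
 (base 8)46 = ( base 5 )123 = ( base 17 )24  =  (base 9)42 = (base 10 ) 38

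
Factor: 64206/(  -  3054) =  - 10701/509 = -3^2 * 29^1 * 41^1*509^( - 1) 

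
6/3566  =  3/1783 =0.00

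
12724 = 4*3181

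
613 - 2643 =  - 2030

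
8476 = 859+7617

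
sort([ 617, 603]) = [ 603, 617]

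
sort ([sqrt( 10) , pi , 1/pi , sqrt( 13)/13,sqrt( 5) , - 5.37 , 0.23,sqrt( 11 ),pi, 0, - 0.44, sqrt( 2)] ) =[ - 5.37 ,  -  0.44, 0,0.23, sqrt( 13 ) /13 , 1/pi, sqrt( 2), sqrt( 5 ), pi , pi, sqrt( 10), sqrt( 11 ) ]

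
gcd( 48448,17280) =64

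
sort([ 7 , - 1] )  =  [ -1,7]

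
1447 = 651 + 796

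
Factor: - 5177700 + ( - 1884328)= - 2^2*1765507^1 = - 7062028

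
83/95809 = 83/95809  =  0.00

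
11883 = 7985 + 3898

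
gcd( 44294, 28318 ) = 2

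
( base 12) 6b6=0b1111101010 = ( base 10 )1002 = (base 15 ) 46C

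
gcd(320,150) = 10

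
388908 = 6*64818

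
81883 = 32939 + 48944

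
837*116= 97092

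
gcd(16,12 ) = 4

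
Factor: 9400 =2^3*5^2 * 47^1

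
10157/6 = 10157/6 = 1692.83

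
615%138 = 63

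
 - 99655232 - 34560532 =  - 134215764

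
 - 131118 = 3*( - 43706)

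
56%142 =56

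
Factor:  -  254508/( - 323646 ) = 254/323 =2^1*  17^(-1 )*19^(-1)*127^1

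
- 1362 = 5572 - 6934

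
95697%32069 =31559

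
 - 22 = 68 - 90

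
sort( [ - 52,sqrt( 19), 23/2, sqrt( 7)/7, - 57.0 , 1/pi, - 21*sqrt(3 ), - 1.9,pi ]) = [ - 57.0, - 52, - 21 * sqrt ( 3),-1.9,1/pi,sqrt (7)/7,pi,  sqrt( 19),23/2] 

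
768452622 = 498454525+269998097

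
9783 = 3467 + 6316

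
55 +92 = 147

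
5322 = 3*1774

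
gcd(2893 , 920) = 1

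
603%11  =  9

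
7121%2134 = 719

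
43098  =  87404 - 44306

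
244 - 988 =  - 744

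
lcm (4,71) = 284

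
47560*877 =41710120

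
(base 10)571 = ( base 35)GB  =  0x23b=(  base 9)704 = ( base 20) 18b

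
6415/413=15 + 220/413  =  15.53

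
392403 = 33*11891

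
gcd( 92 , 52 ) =4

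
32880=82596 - 49716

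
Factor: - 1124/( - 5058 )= 2/9 =2^1*3^( - 2) 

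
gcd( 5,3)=1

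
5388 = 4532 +856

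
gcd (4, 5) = 1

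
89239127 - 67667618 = 21571509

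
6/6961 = 6/6961 = 0.00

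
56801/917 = 56801/917 = 61.94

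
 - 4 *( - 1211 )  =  4844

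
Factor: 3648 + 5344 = 8992 = 2^5*281^1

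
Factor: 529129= 529129^1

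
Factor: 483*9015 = 3^2*5^1*7^1*23^1*601^1 = 4354245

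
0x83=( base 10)131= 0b10000011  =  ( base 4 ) 2003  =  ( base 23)5G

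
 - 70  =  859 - 929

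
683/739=683/739= 0.92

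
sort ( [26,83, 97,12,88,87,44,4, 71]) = [ 4,12, 26,44,71, 83,87,88,  97]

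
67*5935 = 397645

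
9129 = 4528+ 4601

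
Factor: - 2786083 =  - 2786083^1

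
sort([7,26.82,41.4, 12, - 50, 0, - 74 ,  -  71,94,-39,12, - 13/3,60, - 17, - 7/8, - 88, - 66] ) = [ - 88, - 74, - 71, - 66, - 50, - 39,-17, - 13/3 , - 7/8,0, 7,12, 12,26.82, 41.4,60,94]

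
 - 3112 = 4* ( - 778)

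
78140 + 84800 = 162940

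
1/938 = 1/938 = 0.00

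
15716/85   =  184 + 76/85 = 184.89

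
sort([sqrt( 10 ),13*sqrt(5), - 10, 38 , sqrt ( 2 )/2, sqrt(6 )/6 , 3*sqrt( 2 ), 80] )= [ - 10,  sqrt ( 6) /6,sqrt(2)/2, sqrt( 10 ),  3*sqrt( 2) , 13 * sqrt(5 ),  38, 80 ] 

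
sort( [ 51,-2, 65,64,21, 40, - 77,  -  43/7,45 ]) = [-77,  -  43/7, - 2,21,40,45, 51, 64,65 ] 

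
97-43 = 54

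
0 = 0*52260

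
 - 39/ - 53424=13/17808  =  0.00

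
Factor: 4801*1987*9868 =94136644516  =  2^2 * 1987^1 * 2467^1*4801^1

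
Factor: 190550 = 2^1*5^2*37^1* 103^1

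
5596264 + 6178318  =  11774582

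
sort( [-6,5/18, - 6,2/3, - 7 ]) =[-7,-6  , - 6, 5/18,  2/3 ] 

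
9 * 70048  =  630432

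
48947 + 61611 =110558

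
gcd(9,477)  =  9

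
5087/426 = 5087/426 =11.94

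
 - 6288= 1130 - 7418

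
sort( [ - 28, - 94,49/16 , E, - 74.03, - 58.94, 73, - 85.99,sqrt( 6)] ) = [ -94, - 85.99, - 74.03, - 58.94,-28,  sqrt(6), E, 49/16,73] 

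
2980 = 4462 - 1482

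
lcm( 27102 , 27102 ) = 27102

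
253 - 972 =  - 719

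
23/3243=1/141=0.01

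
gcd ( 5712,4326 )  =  42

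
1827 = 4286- 2459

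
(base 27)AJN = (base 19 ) 12CH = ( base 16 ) 1E92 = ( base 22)g3g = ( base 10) 7826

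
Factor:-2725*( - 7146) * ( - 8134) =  - 2^2*3^2 * 5^2* 7^2 * 83^1 * 109^1 * 397^1= - 158392161900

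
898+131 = 1029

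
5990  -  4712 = 1278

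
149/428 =149/428= 0.35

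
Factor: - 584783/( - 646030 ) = 697/770=2^( - 1)*5^(-1)*7^(-1)*11^( - 1 )*17^1*41^1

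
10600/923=11 + 447/923=11.48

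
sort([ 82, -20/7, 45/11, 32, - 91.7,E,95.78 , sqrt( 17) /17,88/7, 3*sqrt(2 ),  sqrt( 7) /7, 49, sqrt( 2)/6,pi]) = [ - 91.7,-20/7,sqrt( 2 )/6, sqrt(17)/17,sqrt( 7)/7,E, pi, 45/11, 3*sqrt(2),88/7 , 32, 49,  82, 95.78] 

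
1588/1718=794/859= 0.92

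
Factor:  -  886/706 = - 443/353 = -353^(-1) * 443^1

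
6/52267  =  6/52267 = 0.00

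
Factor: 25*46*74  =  85100 = 2^2*5^2 * 23^1 * 37^1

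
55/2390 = 11/478 =0.02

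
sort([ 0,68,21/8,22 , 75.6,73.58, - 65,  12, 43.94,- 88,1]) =[ -88, - 65,0,  1, 21/8,12, 22,43.94,68, 73.58,75.6 ] 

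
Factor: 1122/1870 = 3/5 = 3^1*5^(-1) 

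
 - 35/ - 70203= 5/10029 = 0.00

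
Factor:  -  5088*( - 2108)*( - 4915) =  - 52715852160 = - 2^7*3^1*5^1* 17^1* 31^1*53^1*983^1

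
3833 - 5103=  -1270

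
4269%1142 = 843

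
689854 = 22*31357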